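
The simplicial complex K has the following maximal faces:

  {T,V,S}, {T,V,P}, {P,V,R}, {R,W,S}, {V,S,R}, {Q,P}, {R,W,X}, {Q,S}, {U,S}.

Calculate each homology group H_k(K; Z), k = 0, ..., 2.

H_0 = Z,  H_1 = Z,  H_2 = 0.

Order the vertices as P < Q < R < S < T < U < V < W < X. Listing each simplex with vertices in this order, K has dimension 2 with simplices:

  0-simplices (9): P, Q, R, S, T, U, V, W, X
  1-simplices (15): PQ, PR, PT, PV, QS, RS, RV, RW, RX, ST, SU, SV, SW, TV, WX
  2-simplices (6): PRV, PTV, RSV, RSW, RWX, STV

Hence C_0 ≅ Z^9, C_1 ≅ Z^15, C_2 ≅ Z^6.

The boundary map ∂_1: C_1 → C_0 is given by ∂[p,q] = [q] − [p]. For instance
  ∂ST = T − S.
As a 9×15 matrix over Z this has rank 8, with invariant factors (1,1,1,1,1,1,1,1).

Boundary ∂_2: C_2 → C_1 sends each 2-simplex [p,q,r] to [q,r] − [p,r] + [p,q]. For instance
  ∂RSW = SW − RW + RS,
  ∂PTV = TV − PV + PT.
This gives a 15×6 integer matrix of rank 6; reducing to Smith normal form yields diagonal entries (1,1,1,1,1,1).

Now H_k = ker ∂_k / im ∂_{k+1}, so:

  H_0: rank C_0 − rank ∂_1 = 9 − 8 = 1, and the invariant factors of ∂_1 are all 1, so H_0 = Z.
  H_1: rank ker ∂_1 − rank ∂_2 = (15 − 8) − 6 = 1, and the invariant factors of ∂_2 are all 1, so H_1 = Z.
  H_2: rank ker ∂_2 − rank ∂_3 = (6 − 6) − 0 = 0, and there is no ∂_3, so H_2 = 0.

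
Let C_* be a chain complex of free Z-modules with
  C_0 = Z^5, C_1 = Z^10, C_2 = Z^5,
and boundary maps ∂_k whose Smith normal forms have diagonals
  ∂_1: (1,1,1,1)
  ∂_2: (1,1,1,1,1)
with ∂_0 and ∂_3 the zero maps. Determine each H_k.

H_0: b_0 = 5 − 0 − 4 = 1; torsion from ∂_1 factors > 1: none. So H_0 = Z.
H_1: b_1 = 10 − 4 − 5 = 1; torsion from ∂_2 factors > 1: none. So H_1 = Z.
H_2: b_2 = 5 − 5 − 0 = 0; torsion from ∂_3 factors > 1: none. So H_2 = 0.

H_0 = Z,  H_1 = Z,  H_2 = 0.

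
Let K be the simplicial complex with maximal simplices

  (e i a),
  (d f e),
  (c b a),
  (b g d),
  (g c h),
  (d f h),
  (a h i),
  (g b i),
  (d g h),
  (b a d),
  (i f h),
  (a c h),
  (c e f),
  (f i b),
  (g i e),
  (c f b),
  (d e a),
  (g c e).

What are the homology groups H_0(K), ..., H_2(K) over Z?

H_0 ≅ Z,  H_1 ≅ Z^2,  H_2 ≅ Z.

K has 9 vertices, 27 edges, 18 triangles.
rank ∂_0 = 0, rank ∂_1 = 8 ⇒ b_0 = 9 − 0 − 8 = 1; all invariant factors of ∂_1 are 1 so no torsion. So H_0 ≅ Z.
rank ∂_1 = 8, rank ∂_2 = 17 ⇒ b_1 = 27 − 8 − 17 = 2; all invariant factors of ∂_2 are 1 so no torsion. So H_1 ≅ Z^2.
rank ∂_2 = 17, rank ∂_3 = 0 ⇒ b_2 = 18 − 17 − 0 = 1. So H_2 ≅ Z.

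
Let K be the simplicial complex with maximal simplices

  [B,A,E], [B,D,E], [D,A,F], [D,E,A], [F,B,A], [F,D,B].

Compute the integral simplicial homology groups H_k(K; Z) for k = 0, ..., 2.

K has 5 vertices, 9 edges, 6 triangles.
rank ∂_0 = 0, rank ∂_1 = 4 ⇒ b_0 = 5 − 0 − 4 = 1; all invariant factors of ∂_1 are 1 so no torsion. So H_0 = Z.
rank ∂_1 = 4, rank ∂_2 = 5 ⇒ b_1 = 9 − 4 − 5 = 0; all invariant factors of ∂_2 are 1 so no torsion. So H_1 = 0.
rank ∂_2 = 5, rank ∂_3 = 0 ⇒ b_2 = 6 − 5 − 0 = 1. So H_2 = Z.

H_0 ≅ Z,  H_1 = 0,  H_2 ≅ Z.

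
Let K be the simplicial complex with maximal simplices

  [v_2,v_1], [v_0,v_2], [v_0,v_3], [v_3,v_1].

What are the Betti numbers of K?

Fix the vertex order v_0 < v_1 < v_2 < v_3 and write every simplex with vertices in increasing order. Then dim K = 1 and the simplices of K are:

  0-simplices (4): [v_0], [v_1], [v_2], [v_3]
  1-simplices (4): [v_0,v_2], [v_0,v_3], [v_1,v_2], [v_1,v_3]

so the chain groups are C_0 ≅ Z^4, C_1 ≅ Z^4.

∂_1: C_1 → C_0 maps an edge to its endpoints' difference, ∂[p,q] = q − p.
The 4×4 boundary matrix has rank 3 and Smith normal form diag(1,1,1).

Computing H_k = (kernel of ∂_k) / (image of ∂_{k+1}):

  H_0: rank C_0 − rank ∂_1 = 4 − 3 = 1, and the invariant factors of ∂_1 are all 1, so H_0 = Z.
  H_1: rank ker ∂_1 − rank ∂_2 = (4 − 3) − 0 = 1, and there is no ∂_2, so H_1 = Z.

Hence the Betti numbers are b_0 = 1, b_1 = 1.

b_0 = 1, b_1 = 1.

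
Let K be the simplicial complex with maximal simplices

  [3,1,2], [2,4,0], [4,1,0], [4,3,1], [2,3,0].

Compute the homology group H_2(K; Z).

H_2 ≅ 0.

Fix the vertex order 0 < 1 < 2 < 3 < 4 and write every simplex with vertices in increasing order. Then dim K = 2 and the simplices of K are:

  0-simplices (5): [0], [1], [2], [3], [4]
  1-simplices (10): [0,1], [0,2], [0,3], [0,4], [1,2], [1,3], [1,4], [2,3], [2,4], [3,4]
  2-simplices (5): [0,1,4], [0,2,3], [0,2,4], [1,2,3], [1,3,4]

giving chain groups C_0 ≅ Z^5, C_1 ≅ Z^10, C_2 ≅ Z^5.

Boundary ∂_1: C_1 → C_0 is given by ∂[p,q] = [q] − [p].
The resulting 5×10 matrix has rank 4, and its Smith normal form has invariant factors (1,1,1,1).

The boundary map ∂_2: C_2 → C_1 acts by ∂[p,q,r] = [q,r] − [p,r] + [p,q]. For instance
  ∂[0,2,3] = [2,3] − [0,3] + [0,2],
  ∂[1,3,4] = [3,4] − [1,4] + [1,3].
This gives a 10×5 integer matrix of rank 5; reducing to Smith normal form yields diagonal entries (1,1,1,1,1).

Now H_k = ker ∂_k / im ∂_{k+1}, so:

  H_2: rank ker ∂_2 − rank ∂_3 = (5 − 5) − 0 = 0, and there is no ∂_3, so H_2 = 0.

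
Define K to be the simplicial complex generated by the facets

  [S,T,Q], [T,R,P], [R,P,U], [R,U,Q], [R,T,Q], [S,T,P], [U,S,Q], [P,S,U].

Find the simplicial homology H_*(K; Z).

K has 6 vertices, 12 edges, 8 triangles.
rank ∂_0 = 0, rank ∂_1 = 5 ⇒ b_0 = 6 − 0 − 5 = 1; all invariant factors of ∂_1 are 1 so no torsion. So H_0 ≅ Z.
rank ∂_1 = 5, rank ∂_2 = 7 ⇒ b_1 = 12 − 5 − 7 = 0; all invariant factors of ∂_2 are 1 so no torsion. So H_1 ≅ 0.
rank ∂_2 = 7, rank ∂_3 = 0 ⇒ b_2 = 8 − 7 − 0 = 1. So H_2 ≅ Z.

H_0 = Z,  H_1 = 0,  H_2 = Z.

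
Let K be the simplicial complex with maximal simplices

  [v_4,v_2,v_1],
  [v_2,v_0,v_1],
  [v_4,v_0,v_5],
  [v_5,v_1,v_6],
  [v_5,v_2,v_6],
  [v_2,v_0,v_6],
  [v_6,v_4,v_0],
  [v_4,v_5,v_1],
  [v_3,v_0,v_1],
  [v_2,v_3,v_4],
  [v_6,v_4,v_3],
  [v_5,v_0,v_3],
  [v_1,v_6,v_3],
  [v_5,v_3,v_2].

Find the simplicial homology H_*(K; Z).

Take the total order v_0 < v_1 < v_2 < v_3 < v_4 < v_5 < v_6 on the vertex set. Then K (dimension 2) consists of the simplices:

  0-simplices (7): [v_0], [v_1], [v_2], [v_3], [v_4], [v_5], [v_6]
  1-simplices (21): (21 of them)
  2-simplices (14): (14 of them)

giving chain groups C_0 ≅ Z^7, C_1 ≅ Z^21, C_2 ≅ Z^14.

Boundary ∂_1: C_1 → C_0 is given by ∂[p,q] = [q] − [p]. For instance
  ∂[v_2,v_4] = [v_4] − [v_2].
This gives a 7×21 integer matrix of rank 6; reducing to Smith normal form yields diagonal entries (1,1,1,1,1,1).

Boundary ∂_2: C_2 → C_1 acts by ∂[p,q,r] = [q,r] − [p,r] + [p,q]. For instance
  ∂[v_2,v_3,v_4] = [v_3,v_4] − [v_2,v_4] + [v_2,v_3],
  ∂[v_2,v_5,v_6] = [v_5,v_6] − [v_2,v_6] + [v_2,v_5].
This gives a 21×14 integer matrix of rank 13; reducing to Smith normal form yields diagonal entries (1,1,1,1,1,1,1,1,1,1,1,1,1).

From H_k ≅ ker(∂_k) / im(∂_{k+1}) we obtain:

  H_0: rank C_0 − rank ∂_1 = 7 − 6 = 1, and the invariant factors of ∂_1 are all 1, so H_0 ≅ Z.
  H_1: rank ker ∂_1 − rank ∂_2 = (21 − 6) − 13 = 2, and the invariant factors of ∂_2 are all 1, so H_1 ≅ Z^2.
  H_2: rank ker ∂_2 − rank ∂_3 = (14 − 13) − 0 = 1, and there is no ∂_3, so H_2 ≅ Z.

H_0 = Z,  H_1 = Z^2,  H_2 = Z.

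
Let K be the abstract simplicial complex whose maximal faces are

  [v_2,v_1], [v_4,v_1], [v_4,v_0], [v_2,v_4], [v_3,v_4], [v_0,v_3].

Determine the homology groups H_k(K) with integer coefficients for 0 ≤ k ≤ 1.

Fix the vertex order v_0 < v_1 < v_2 < v_3 < v_4 and write every simplex with vertices in increasing order. Then dim K = 1 and the simplices of K are:

  0-simplices (5): [v_0], [v_1], [v_2], [v_3], [v_4]
  1-simplices (6): [v_0,v_3], [v_0,v_4], [v_1,v_2], [v_1,v_4], [v_2,v_4], [v_3,v_4]

Hence C_0 ≅ Z^5, C_1 ≅ Z^6.

The boundary map ∂_1: C_1 → C_0 sends each edge [p,q] (with p < q) to q − p.
The resulting 5×6 matrix has rank 4, and its Smith normal form has invariant factors (1,1,1,1).

Reading off H_k = ker ∂_k / im ∂_{k+1}:

  H_0: rank C_0 − rank ∂_1 = 5 − 4 = 1, and the invariant factors of ∂_1 are all 1, so H_0 ≅ Z.
  H_1: rank ker ∂_1 − rank ∂_2 = (6 − 4) − 0 = 2, and there is no ∂_2, so H_1 ≅ Z^2.

H_0 ≅ Z,  H_1 ≅ Z^2.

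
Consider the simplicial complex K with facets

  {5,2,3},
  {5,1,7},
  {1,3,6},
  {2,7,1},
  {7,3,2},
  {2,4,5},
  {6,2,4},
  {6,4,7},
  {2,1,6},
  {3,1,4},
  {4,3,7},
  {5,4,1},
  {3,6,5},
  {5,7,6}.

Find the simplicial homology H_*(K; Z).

Fix the vertex order 1 < 2 < 3 < 4 < 5 < 6 < 7 and write every simplex with vertices in increasing order. Then dim K = 2 and the simplices of K are:

  0-simplices (7): [1], [2], [3], [4], [5], [6], [7]
  1-simplices (21): [1,2], [1,3], [1,4], [1,5], [1,6], [1,7], [2,3], [2,4], [2,5], [2,6], [2,7], [3,4], [3,5], [3,6], [3,7], [4,5], [4,6], [4,7], [5,6], [5,7], [6,7]
  2-simplices (14): [1,2,6], [1,2,7], [1,3,4], [1,3,6], [1,4,5], [1,5,7], [2,3,5], [2,3,7], [2,4,5], [2,4,6], [3,4,7], [3,5,6], [4,6,7], [5,6,7]

Hence C_0 ≅ Z^7, C_1 ≅ Z^21, C_2 ≅ Z^14.

∂_1: C_1 → C_0 sends each edge [p,q] (with p < q) to q − p. For instance
  ∂[1,7] = [7] − [1].
This gives a 7×21 integer matrix of rank 6; reducing to Smith normal form yields diagonal entries (1,1,1,1,1,1).

∂_2: C_2 → C_1 sends each 2-simplex [p,q,r] to [q,r] − [p,r] + [p,q]. For instance
  ∂[1,4,5] = [4,5] − [1,5] + [1,4],
  ∂[2,3,5] = [3,5] − [2,5] + [2,3].
The 21×14 boundary matrix has rank 13 and Smith normal form diag(1,1,1,1,1,1,1,1,1,1,1,1,1).

Reading off H_k = ker ∂_k / im ∂_{k+1}:

  H_0: rank C_0 − rank ∂_1 = 7 − 6 = 1, and the invariant factors of ∂_1 are all 1, so H_0 ≅ Z.
  H_1: rank ker ∂_1 − rank ∂_2 = (21 − 6) − 13 = 2, and the invariant factors of ∂_2 are all 1, so H_1 ≅ Z^2.
  H_2: rank ker ∂_2 − rank ∂_3 = (14 − 13) − 0 = 1, and there is no ∂_3, so H_2 ≅ Z.

As a check, the Euler characteristic is 7 − 21 + 14 = 0, which agrees with 1 − 2 + 1 = 0.

H_0 = Z,  H_1 = Z^2,  H_2 = Z.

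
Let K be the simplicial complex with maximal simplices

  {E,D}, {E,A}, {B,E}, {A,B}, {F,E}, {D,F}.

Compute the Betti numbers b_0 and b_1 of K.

b_0 = 1, b_1 = 2.

Take the total order A < B < D < E < F on the vertex set. Then K (dimension 1) consists of the simplices:

  0-simplices (5): A, B, D, E, F
  1-simplices (6): AB, AE, BE, DE, DF, EF

so the chain groups are C_0 ≅ Z^5, C_1 ≅ Z^6.

∂_1: C_1 → C_0 maps an edge to its endpoints' difference, ∂[p,q] = q − p. For instance
  ∂EF = F − E.
The 5×6 boundary matrix has rank 4 and Smith normal form diag(1,1,1,1).

Now H_k = ker ∂_k / im ∂_{k+1}, so:

  H_0: rank C_0 − rank ∂_1 = 5 − 4 = 1, and the invariant factors of ∂_1 are all 1, so H_0 ≅ Z.
  H_1: rank ker ∂_1 − rank ∂_2 = (6 − 4) − 0 = 2, and there is no ∂_2, so H_1 ≅ Z^2.

As a check, the Euler characteristic is 5 − 6 = -1, which agrees with 1 − 2 = -1.
(K is a triangulation of a wedge of 2 circles.)

Hence the Betti numbers are b_0 = 1, b_1 = 2.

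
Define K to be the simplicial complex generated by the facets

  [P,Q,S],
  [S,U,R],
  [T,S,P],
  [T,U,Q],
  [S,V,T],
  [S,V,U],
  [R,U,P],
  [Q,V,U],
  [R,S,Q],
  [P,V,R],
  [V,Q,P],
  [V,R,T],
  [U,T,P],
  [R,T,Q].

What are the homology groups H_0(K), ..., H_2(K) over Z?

H_0 = Z,  H_1 = Z^2,  H_2 = Z.

We work with the vertex ordering P < Q < R < S < T < U < V. The simplices of K, each written with vertices in increasing order, are:

  0-simplices (7): P, Q, R, S, T, U, V
  1-simplices (21): PQ, PR, PS, PT, PU, PV, QR, QS, QT, QU, QV, RS, RT, RU, RV, ST, SU, SV, TU, TV, UV
  2-simplices (14): PQS, PQV, PRU, PRV, PST, PTU, QRS, QRT, QTU, QUV, RSU, RTV, STV, SUV

giving chain groups C_0 ≅ Z^7, C_1 ≅ Z^21, C_2 ≅ Z^14.

∂_1: C_1 → C_0 maps an edge to its endpoints' difference, ∂[p,q] = q − p. For instance
  ∂ST = T − S.
The resulting 7×21 matrix has rank 6, and its Smith normal form has invariant factors (1,1,1,1,1,1).

∂_2: C_2 → C_1 acts by ∂[p,q,r] = [q,r] − [p,r] + [p,q]. For instance
  ∂PRU = RU − PU + PR,
  ∂QRT = RT − QT + QR.
The 21×14 boundary matrix has rank 13 and Smith normal form diag(1,1,1,1,1,1,1,1,1,1,1,1,1).

Computing H_k = (kernel of ∂_k) / (image of ∂_{k+1}):

  H_0: rank C_0 − rank ∂_1 = 7 − 6 = 1, and the invariant factors of ∂_1 are all 1, so H_0 ≅ Z.
  H_1: rank ker ∂_1 − rank ∂_2 = (21 − 6) − 13 = 2, and the invariant factors of ∂_2 are all 1, so H_1 ≅ Z^2.
  H_2: rank ker ∂_2 − rank ∂_3 = (14 − 13) − 0 = 1, and there is no ∂_3, so H_2 ≅ Z.

(K is a triangulation of the torus T^2.)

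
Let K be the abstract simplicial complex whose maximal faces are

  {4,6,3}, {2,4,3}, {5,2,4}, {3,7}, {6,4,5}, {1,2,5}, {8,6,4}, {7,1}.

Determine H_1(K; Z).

H_1 = Z.

We work with the vertex ordering 1 < 2 < 3 < 4 < 5 < 6 < 7 < 8. The simplices of K, each written with vertices in increasing order, are:

  0-simplices (8): [1], [2], [3], [4], [5], [6], [7], [8]
  1-simplices (14): [1,2], [1,5], [1,7], [2,3], [2,4], [2,5], [3,4], [3,6], [3,7], [4,5], [4,6], [4,8], [5,6], [6,8]
  2-simplices (6): [1,2,5], [2,3,4], [2,4,5], [3,4,6], [4,5,6], [4,6,8]

Hence C_0 ≅ Z^8, C_1 ≅ Z^14, C_2 ≅ Z^6.

Boundary ∂_1: C_1 → C_0 sends each edge [p,q] (with p < q) to q − p.
The 8×14 boundary matrix has rank 7 and Smith normal form diag(1,1,1,1,1,1,1).

∂_2: C_2 → C_1 acts by ∂[p,q,r] = [q,r] − [p,r] + [p,q]. For instance
  ∂[2,3,4] = [3,4] − [2,4] + [2,3],
  ∂[1,2,5] = [2,5] − [1,5] + [1,2].
As a 14×6 matrix over Z this has rank 6, with invariant factors (1,1,1,1,1,1).

Computing H_k = (kernel of ∂_k) / (image of ∂_{k+1}):

  H_1: rank ker ∂_1 − rank ∂_2 = (14 − 7) − 6 = 1, and the invariant factors of ∂_2 are all 1, so H_1 ≅ Z.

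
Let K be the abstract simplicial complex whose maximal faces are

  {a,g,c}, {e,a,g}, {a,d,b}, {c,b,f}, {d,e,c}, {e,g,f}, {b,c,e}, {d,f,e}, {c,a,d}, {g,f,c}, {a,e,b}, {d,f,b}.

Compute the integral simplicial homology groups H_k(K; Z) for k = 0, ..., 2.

H_0 = Z,  H_1 = Z/2,  H_2 = 0.

Take the total order a < b < c < d < e < f < g on the vertex set. Then K (dimension 2) consists of the simplices:

  0-simplices (7): a, b, c, d, e, f, g
  1-simplices (18): ab, ac, ad, ae, ag, bc, bd, be, bf, cd, ce, cf, cg, de, df, ef, eg, fg
  2-simplices (12): abd, abe, acd, acg, aeg, bce, bcf, bdf, cde, cfg, def, efg

giving chain groups C_0 ≅ Z^7, C_1 ≅ Z^18, C_2 ≅ Z^12.

The boundary map ∂_1: C_1 → C_0 sends each edge [p,q] (with p < q) to q − p.
The 7×18 boundary matrix has rank 6 and Smith normal form diag(1,1,1,1,1,1).

The boundary map ∂_2: C_2 → C_1 acts by ∂[p,q,r] = [q,r] − [p,r] + [p,q]. For instance
  ∂efg = fg − eg + ef,
  ∂def = ef − df + de.
The 18×12 boundary matrix has rank 12 and Smith normal form diag(1,1,1,1,1,1,1,1,1,1,1,2).

Computing H_k = (kernel of ∂_k) / (image of ∂_{k+1}):

  H_0: rank C_0 − rank ∂_1 = 7 − 6 = 1, and the invariant factors of ∂_1 are all 1, so H_0 ≅ Z.
  H_1: rank ker ∂_1 − rank ∂_2 = (18 − 6) − 12 = 0, and ∂_2 has invariant factor 2 > 1, so H_1 ≅ Z/2.
  H_2: rank ker ∂_2 − rank ∂_3 = (12 − 12) − 0 = 0, and there is no ∂_3, so H_2 ≅ 0.

As a check, the Euler characteristic is 7 − 18 + 12 = 1, which agrees with 1 − 0 + 0 = 1.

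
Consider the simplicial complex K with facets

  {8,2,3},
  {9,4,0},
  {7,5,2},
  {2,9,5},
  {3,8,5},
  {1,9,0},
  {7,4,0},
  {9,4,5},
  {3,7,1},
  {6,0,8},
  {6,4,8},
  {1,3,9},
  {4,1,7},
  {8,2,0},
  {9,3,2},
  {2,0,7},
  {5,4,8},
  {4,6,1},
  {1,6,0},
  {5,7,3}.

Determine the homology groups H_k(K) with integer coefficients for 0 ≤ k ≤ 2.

Fix the vertex order 0 < 1 < 2 < 3 < 4 < 5 < 6 < 7 < 8 < 9 and write every simplex with vertices in increasing order. Then dim K = 2 and the simplices of K are:

  0-simplices (10): [0], [1], [2], [3], [4], [5], [6], [7], [8], [9]
  1-simplices (30): (30 of them)
  2-simplices (20): (20 of them)

so the chain groups are C_0 ≅ Z^10, C_1 ≅ Z^30, C_2 ≅ Z^20.

Boundary ∂_1: C_1 → C_0 sends each edge [p,q] (with p < q) to q − p.
As a 10×30 matrix over Z this has rank 9, with invariant factors (1,1,1,1,1,1,1,1,1).

The boundary map ∂_2: C_2 → C_1 sends each 2-simplex [p,q,r] to [q,r] − [p,r] + [p,q]. For instance
  ∂[4,5,8] = [5,8] − [4,8] + [4,5],
  ∂[0,4,7] = [4,7] − [0,7] + [0,4].
As a 30×20 matrix over Z this has rank 20, with invariant factors (1,1,1,1,1,1,1,1,1,1,1,1,1,1,1,1,1,1,1,2).

Reading off H_k = ker ∂_k / im ∂_{k+1}:

  H_0: rank C_0 − rank ∂_1 = 10 − 9 = 1, and the invariant factors of ∂_1 are all 1, so H_0 ≅ Z.
  H_1: rank ker ∂_1 − rank ∂_2 = (30 − 9) − 20 = 1, and ∂_2 has invariant factor 2 > 1, so H_1 ≅ Z × Z/2.
  H_2: rank ker ∂_2 − rank ∂_3 = (20 − 20) − 0 = 0, and there is no ∂_3, so H_2 ≅ 0.

H_0 = Z,  H_1 = Z × Z/2,  H_2 = 0.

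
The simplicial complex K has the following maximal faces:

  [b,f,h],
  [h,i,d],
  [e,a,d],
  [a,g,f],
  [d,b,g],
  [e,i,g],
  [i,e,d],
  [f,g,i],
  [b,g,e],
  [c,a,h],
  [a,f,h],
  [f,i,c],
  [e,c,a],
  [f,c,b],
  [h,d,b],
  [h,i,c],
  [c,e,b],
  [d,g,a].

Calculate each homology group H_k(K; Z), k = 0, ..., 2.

H_0 ≅ Z,  H_1 ≅ Z ⊕ Z_2,  H_2 = 0.

We work with the vertex ordering a < b < c < d < e < f < g < h < i. The simplices of K, each written with vertices in increasing order, are:

  0-simplices (9): a, b, c, d, e, f, g, h, i
  1-simplices (27): ac, ad, ae, af, ag, ah, bc, bd, be, bf, bg, bh, ce, cf, ch, ci, de, dg, dh, di, eg, ei, fg, fh, fi, gi, hi
  2-simplices (18): ace, ach, ade, adg, afg, afh, bce, bcf, bdg, bdh, beg, bfh, cfi, chi, dei, dhi, egi, fgi

Hence C_0 ≅ Z^9, C_1 ≅ Z^27, C_2 ≅ Z^18.

Boundary ∂_1: C_1 → C_0 sends each edge [p,q] (with p < q) to q − p.
This gives a 9×27 integer matrix of rank 8; reducing to Smith normal form yields diagonal entries (1,1,1,1,1,1,1,1).

∂_2: C_2 → C_1 acts by ∂[p,q,r] = [q,r] − [p,r] + [p,q]. For instance
  ∂dei = ei − di + de,
  ∂bcf = cf − bf + bc.
The resulting 27×18 matrix has rank 18, and its Smith normal form has invariant factors (1,1,1,1,1,1,1,1,1,1,1,1,1,1,1,1,1,2).

Reading off H_k = ker ∂_k / im ∂_{k+1}:

  H_0: rank C_0 − rank ∂_1 = 9 − 8 = 1, and the invariant factors of ∂_1 are all 1, so H_0 ≅ Z.
  H_1: rank ker ∂_1 − rank ∂_2 = (27 − 8) − 18 = 1, and ∂_2 has invariant factor 2 > 1, so H_1 ≅ Z ⊕ Z_2.
  H_2: rank ker ∂_2 − rank ∂_3 = (18 − 18) − 0 = 0, and there is no ∂_3, so H_2 ≅ 0.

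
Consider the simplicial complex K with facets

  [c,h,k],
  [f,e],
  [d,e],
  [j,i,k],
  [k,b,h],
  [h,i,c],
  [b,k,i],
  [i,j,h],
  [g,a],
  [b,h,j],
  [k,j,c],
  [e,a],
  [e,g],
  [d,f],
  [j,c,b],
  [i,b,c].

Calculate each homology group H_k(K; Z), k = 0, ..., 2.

Take the total order a < b < c < d < e < f < g < h < i < j < k on the vertex set. Then K (dimension 2) consists of the simplices:

  0-simplices (11): a, b, c, d, e, f, g, h, i, j, k
  1-simplices (21): ae, ag, bc, bh, bi, bj, bk, ch, ci, cj, ck, de, df, ef, eg, hi, hj, hk, ij, ik, jk
  2-simplices (10): bci, bcj, bhj, bhk, bik, chi, chk, cjk, hij, ijk

so the chain groups are C_0 ≅ Z^11, C_1 ≅ Z^21, C_2 ≅ Z^10.

Boundary ∂_1: C_1 → C_0 sends each edge [p,q] (with p < q) to q − p. For instance
  ∂jk = k − j.
The 11×21 boundary matrix has rank 9 and Smith normal form diag(1,1,1,1,1,1,1,1,1).

Boundary ∂_2: C_2 → C_1 acts by ∂[p,q,r] = [q,r] − [p,r] + [p,q]. For instance
  ∂chk = hk − ck + ch,
  ∂cjk = jk − ck + cj.
This gives a 21×10 integer matrix of rank 10; reducing to Smith normal form yields diagonal entries (1,1,1,1,1,1,1,1,1,2).

From H_k ≅ ker(∂_k) / im(∂_{k+1}) we obtain:

  H_0: rank C_0 − rank ∂_1 = 11 − 9 = 2, and the invariant factors of ∂_1 are all 1, so H_0 = Z^2.
  H_1: rank ker ∂_1 − rank ∂_2 = (21 − 9) − 10 = 2, and ∂_2 has invariant factor 2 > 1, so H_1 = Z^2 × Z/2.
  H_2: rank ker ∂_2 − rank ∂_3 = (10 − 10) − 0 = 0, and there is no ∂_3, so H_2 = 0.

As a check, the Euler characteristic is 11 − 21 + 10 = 0, which agrees with 2 − 2 + 0 = 0.

H_0 = Z^2,  H_1 = Z^2 × Z/2,  H_2 = 0.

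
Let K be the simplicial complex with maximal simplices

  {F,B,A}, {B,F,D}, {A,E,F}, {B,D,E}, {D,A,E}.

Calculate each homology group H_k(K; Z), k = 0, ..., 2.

Take the total order A < B < D < E < F on the vertex set. Then K (dimension 2) consists of the simplices:

  0-simplices (5): A, B, D, E, F
  1-simplices (10): AB, AD, AE, AF, BD, BE, BF, DE, DF, EF
  2-simplices (5): ABF, ADE, AEF, BDE, BDF

Hence C_0 ≅ Z^5, C_1 ≅ Z^10, C_2 ≅ Z^5.

The boundary map ∂_1: C_1 → C_0 sends each edge [p,q] (with p < q) to q − p.
The resulting 5×10 matrix has rank 4, and its Smith normal form has invariant factors (1,1,1,1).

Boundary ∂_2: C_2 → C_1 sends each 2-simplex [p,q,r] to [q,r] − [p,r] + [p,q]. For instance
  ∂BDE = DE − BE + BD,
  ∂ABF = BF − AF + AB.
This gives a 10×5 integer matrix of rank 5; reducing to Smith normal form yields diagonal entries (1,1,1,1,1).

Now H_k = ker ∂_k / im ∂_{k+1}, so:

  H_0: rank C_0 − rank ∂_1 = 5 − 4 = 1, and the invariant factors of ∂_1 are all 1, so H_0 = Z.
  H_1: rank ker ∂_1 − rank ∂_2 = (10 − 4) − 5 = 1, and the invariant factors of ∂_2 are all 1, so H_1 = Z.
  H_2: rank ker ∂_2 − rank ∂_3 = (5 − 5) − 0 = 0, and there is no ∂_3, so H_2 = 0.

(K is a triangulation of the Möbius band.)

H_0 = Z,  H_1 = Z,  H_2 = 0.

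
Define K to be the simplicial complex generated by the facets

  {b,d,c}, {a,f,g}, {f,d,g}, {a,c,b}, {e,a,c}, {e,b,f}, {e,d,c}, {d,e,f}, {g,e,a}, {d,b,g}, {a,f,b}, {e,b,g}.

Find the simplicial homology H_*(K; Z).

K has 7 vertices, 18 edges, 12 triangles.
rank ∂_0 = 0, rank ∂_1 = 6 ⇒ b_0 = 7 − 0 − 6 = 1; all invariant factors of ∂_1 are 1 so no torsion. So H_0 ≅ Z.
rank ∂_1 = 6, rank ∂_2 = 12 ⇒ b_1 = 18 − 6 − 12 = 0; ∂_2 has invariant factor(s) [2] giving torsion. So H_1 ≅ Z/2.
rank ∂_2 = 12, rank ∂_3 = 0 ⇒ b_2 = 12 − 12 − 0 = 0. So H_2 ≅ 0.

H_0 = Z,  H_1 = Z/2,  H_2 = 0.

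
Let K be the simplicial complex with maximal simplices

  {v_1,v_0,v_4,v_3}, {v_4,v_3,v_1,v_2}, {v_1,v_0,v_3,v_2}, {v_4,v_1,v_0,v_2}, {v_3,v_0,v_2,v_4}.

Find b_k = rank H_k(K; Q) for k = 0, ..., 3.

Order the vertices as v_0 < v_1 < v_2 < v_3 < v_4. Listing each simplex with vertices in this order, K has dimension 3 with simplices:

  0-simplices (5): [v_0], [v_1], [v_2], [v_3], [v_4]
  1-simplices (10): [v_0,v_1], [v_0,v_2], [v_0,v_3], [v_0,v_4], [v_1,v_2], [v_1,v_3], [v_1,v_4], [v_2,v_3], [v_2,v_4], [v_3,v_4]
  2-simplices (10): [v_0,v_1,v_2], [v_0,v_1,v_3], [v_0,v_1,v_4], [v_0,v_2,v_3], [v_0,v_2,v_4], [v_0,v_3,v_4], [v_1,v_2,v_3], [v_1,v_2,v_4], [v_1,v_3,v_4], [v_2,v_3,v_4]
  3-simplices (5): [v_0,v_1,v_2,v_3], [v_0,v_1,v_2,v_4], [v_0,v_1,v_3,v_4], [v_0,v_2,v_3,v_4], [v_1,v_2,v_3,v_4]

Hence C_0 ≅ Z^5, C_1 ≅ Z^10, C_2 ≅ Z^10, C_3 ≅ Z^5.

∂_1: C_1 → C_0 sends each edge [p,q] (with p < q) to q − p.
The resulting 5×10 matrix has rank 4, and its Smith normal form has invariant factors (1,1,1,1).

Boundary ∂_2: C_2 → C_1 maps a triangle to the signed sum of its edges. For instance
  ∂[v_0,v_2,v_4] = [v_2,v_4] − [v_0,v_4] + [v_0,v_2],
  ∂[v_2,v_3,v_4] = [v_3,v_4] − [v_2,v_4] + [v_2,v_3].
The 10×10 boundary matrix has rank 6 and Smith normal form diag(1,1,1,1,1,1).

∂_3: C_3 → C_2 sends each 3-simplex σ to the alternating sum Σ_i (−1)^i (σ with its i-th vertex removed). For instance
  ∂[v_0,v_1,v_2,v_3] = [v_1,v_2,v_3] − [v_0,v_2,v_3] + [v_0,v_1,v_3] − [v_0,v_1,v_2],
  ∂[v_1,v_2,v_3,v_4] = [v_2,v_3,v_4] − [v_1,v_3,v_4] + [v_1,v_2,v_4] − [v_1,v_2,v_3].
This gives a 10×5 integer matrix of rank 4; reducing to Smith normal form yields diagonal entries (1,1,1,1).

Reading off H_k = ker ∂_k / im ∂_{k+1}:

  H_0: rank C_0 − rank ∂_1 = 5 − 4 = 1, and the invariant factors of ∂_1 are all 1, so H_0 = Z.
  H_1: rank ker ∂_1 − rank ∂_2 = (10 − 4) − 6 = 0, and the invariant factors of ∂_2 are all 1, so H_1 = 0.
  H_2: rank ker ∂_2 − rank ∂_3 = (10 − 6) − 4 = 0, and the invariant factors of ∂_3 are all 1, so H_2 = 0.
  H_3: rank ker ∂_3 − rank ∂_4 = (5 − 4) − 0 = 1, and there is no ∂_4, so H_3 = Z.

As a check, the Euler characteristic is 5 − 10 + 10 − 5 = 0, which agrees with 1 − 0 + 0 − 1 = 0.
(K is a triangulation of the 3-sphere S^3.)

Hence the Betti numbers are b_0 = 1, b_1 = 0, b_2 = 0, b_3 = 1.

b_0 = 1, b_1 = 0, b_2 = 0, b_3 = 1.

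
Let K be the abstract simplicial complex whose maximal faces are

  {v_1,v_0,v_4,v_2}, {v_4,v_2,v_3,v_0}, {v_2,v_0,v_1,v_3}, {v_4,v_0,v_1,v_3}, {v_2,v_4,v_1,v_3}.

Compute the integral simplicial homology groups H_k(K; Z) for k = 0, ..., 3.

H_0 ≅ Z,  H_1 = 0,  H_2 = 0,  H_3 ≅ Z.

Take the total order v_0 < v_1 < v_2 < v_3 < v_4 on the vertex set. Then K (dimension 3) consists of the simplices:

  0-simplices (5): [v_0], [v_1], [v_2], [v_3], [v_4]
  1-simplices (10): [v_0,v_1], [v_0,v_2], [v_0,v_3], [v_0,v_4], [v_1,v_2], [v_1,v_3], [v_1,v_4], [v_2,v_3], [v_2,v_4], [v_3,v_4]
  2-simplices (10): [v_0,v_1,v_2], [v_0,v_1,v_3], [v_0,v_1,v_4], [v_0,v_2,v_3], [v_0,v_2,v_4], [v_0,v_3,v_4], [v_1,v_2,v_3], [v_1,v_2,v_4], [v_1,v_3,v_4], [v_2,v_3,v_4]
  3-simplices (5): [v_0,v_1,v_2,v_3], [v_0,v_1,v_2,v_4], [v_0,v_1,v_3,v_4], [v_0,v_2,v_3,v_4], [v_1,v_2,v_3,v_4]

Hence C_0 ≅ Z^5, C_1 ≅ Z^10, C_2 ≅ Z^10, C_3 ≅ Z^5.

∂_1: C_1 → C_0 maps an edge to its endpoints' difference, ∂[p,q] = q − p.
The resulting 5×10 matrix has rank 4, and its Smith normal form has invariant factors (1,1,1,1).

∂_2: C_2 → C_1 acts by ∂[p,q,r] = [q,r] − [p,r] + [p,q]. For instance
  ∂[v_2,v_3,v_4] = [v_3,v_4] − [v_2,v_4] + [v_2,v_3],
  ∂[v_0,v_2,v_3] = [v_2,v_3] − [v_0,v_3] + [v_0,v_2].
The resulting 10×10 matrix has rank 6, and its Smith normal form has invariant factors (1,1,1,1,1,1).

Boundary ∂_3: C_3 → C_2 sends each 3-simplex σ to the alternating sum Σ_i (−1)^i (σ with its i-th vertex removed). For instance
  ∂[v_0,v_1,v_2,v_4] = [v_1,v_2,v_4] − [v_0,v_2,v_4] + [v_0,v_1,v_4] − [v_0,v_1,v_2],
  ∂[v_0,v_1,v_3,v_4] = [v_1,v_3,v_4] − [v_0,v_3,v_4] + [v_0,v_1,v_4] − [v_0,v_1,v_3].
As a 10×5 matrix over Z this has rank 4, with invariant factors (1,1,1,1).

Now H_k = ker ∂_k / im ∂_{k+1}, so:

  H_0: rank C_0 − rank ∂_1 = 5 − 4 = 1, and the invariant factors of ∂_1 are all 1, so H_0 = Z.
  H_1: rank ker ∂_1 − rank ∂_2 = (10 − 4) − 6 = 0, and the invariant factors of ∂_2 are all 1, so H_1 = 0.
  H_2: rank ker ∂_2 − rank ∂_3 = (10 − 6) − 4 = 0, and the invariant factors of ∂_3 are all 1, so H_2 = 0.
  H_3: rank ker ∂_3 − rank ∂_4 = (5 − 4) − 0 = 1, and there is no ∂_4, so H_3 = Z.

(K is a triangulation of the 3-sphere S^3.)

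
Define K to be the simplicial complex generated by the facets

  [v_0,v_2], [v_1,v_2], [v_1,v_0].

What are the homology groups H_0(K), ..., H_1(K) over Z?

H_0 ≅ Z,  H_1 ≅ Z.

K has 3 vertices, 3 edges.
rank ∂_0 = 0, rank ∂_1 = 2 ⇒ b_0 = 3 − 0 − 2 = 1; all invariant factors of ∂_1 are 1 so no torsion. So H_0 = Z.
rank ∂_1 = 2, rank ∂_2 = 0 ⇒ b_1 = 3 − 2 − 0 = 1. So H_1 = Z.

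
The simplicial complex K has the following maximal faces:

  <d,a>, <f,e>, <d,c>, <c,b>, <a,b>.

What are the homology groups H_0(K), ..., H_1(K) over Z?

H_0 ≅ Z^2,  H_1 ≅ Z.

Take the total order a < b < c < d < e < f on the vertex set. Then K (dimension 1) consists of the simplices:

  0-simplices (6): a, b, c, d, e, f
  1-simplices (5): ab, ad, bc, cd, ef

so the chain groups are C_0 ≅ Z^6, C_1 ≅ Z^5.

∂_1: C_1 → C_0 is given by ∂[p,q] = [q] − [p].
The 6×5 boundary matrix has rank 4 and Smith normal form diag(1,1,1,1).

Now H_k = ker ∂_k / im ∂_{k+1}, so:

  H_0: rank C_0 − rank ∂_1 = 6 − 4 = 2, and the invariant factors of ∂_1 are all 1, so H_0 = Z^2.
  H_1: rank ker ∂_1 − rank ∂_2 = (5 − 4) − 0 = 1, and there is no ∂_2, so H_1 = Z.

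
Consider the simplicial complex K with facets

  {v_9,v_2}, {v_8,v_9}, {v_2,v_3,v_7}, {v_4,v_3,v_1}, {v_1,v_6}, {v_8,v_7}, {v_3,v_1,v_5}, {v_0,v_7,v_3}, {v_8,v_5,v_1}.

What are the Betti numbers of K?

b_0 = 1, b_1 = 2, b_2 = 0.

Fix the vertex order v_0 < v_1 < v_2 < v_3 < v_4 < v_5 < v_6 < v_7 < v_8 < v_9 and write every simplex with vertices in increasing order. Then dim K = 2 and the simplices of K are:

  0-simplices (10): [v_0], [v_1], [v_2], [v_3], [v_4], [v_5], [v_6], [v_7], [v_8], [v_9]
  1-simplices (16): (16 of them)
  2-simplices (5): [v_0,v_3,v_7], [v_1,v_3,v_4], [v_1,v_3,v_5], [v_1,v_5,v_8], [v_2,v_3,v_7]

Hence C_0 ≅ Z^10, C_1 ≅ Z^16, C_2 ≅ Z^5.

The boundary map ∂_1: C_1 → C_0 maps an edge to its endpoints' difference, ∂[p,q] = q − p. For instance
  ∂[v_1,v_8] = [v_8] − [v_1].
The resulting 10×16 matrix has rank 9, and its Smith normal form has invariant factors (1,1,1,1,1,1,1,1,1).

The boundary map ∂_2: C_2 → C_1 acts by ∂[p,q,r] = [q,r] − [p,r] + [p,q]. For instance
  ∂[v_1,v_3,v_4] = [v_3,v_4] − [v_1,v_4] + [v_1,v_3],
  ∂[v_2,v_3,v_7] = [v_3,v_7] − [v_2,v_7] + [v_2,v_3].
The 16×5 boundary matrix has rank 5 and Smith normal form diag(1,1,1,1,1).

Now H_k = ker ∂_k / im ∂_{k+1}, so:

  H_0: rank C_0 − rank ∂_1 = 10 − 9 = 1, and the invariant factors of ∂_1 are all 1, so H_0 ≅ Z.
  H_1: rank ker ∂_1 − rank ∂_2 = (16 − 9) − 5 = 2, and the invariant factors of ∂_2 are all 1, so H_1 ≅ Z^2.
  H_2: rank ker ∂_2 − rank ∂_3 = (5 − 5) − 0 = 0, and there is no ∂_3, so H_2 ≅ 0.

Hence the Betti numbers are b_0 = 1, b_1 = 2, b_2 = 0.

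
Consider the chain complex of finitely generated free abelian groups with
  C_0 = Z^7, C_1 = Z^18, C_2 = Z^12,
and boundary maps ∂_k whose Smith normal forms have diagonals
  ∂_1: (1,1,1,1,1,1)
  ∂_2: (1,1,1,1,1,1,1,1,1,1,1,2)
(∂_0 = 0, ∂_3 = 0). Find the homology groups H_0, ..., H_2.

H_0 = Z,  H_1 = Z/2Z,  H_2 = 0.

H_0: b_0 = 7 − 0 − 6 = 1; torsion from ∂_1 factors > 1: none. So H_0 = Z.
H_1: b_1 = 18 − 6 − 12 = 0; torsion from ∂_2 factors > 1: [2]. So H_1 = Z/2Z.
H_2: b_2 = 12 − 12 − 0 = 0; torsion from ∂_3 factors > 1: none. So H_2 = 0.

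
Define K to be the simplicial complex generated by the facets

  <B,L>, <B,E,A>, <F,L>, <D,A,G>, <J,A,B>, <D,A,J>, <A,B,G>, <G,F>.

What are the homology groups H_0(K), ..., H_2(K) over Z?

H_0 = Z,  H_1 = Z,  H_2 = 0.

Order the vertices as A < B < D < E < F < G < J < L. Listing each simplex with vertices in this order, K has dimension 2 with simplices:

  0-simplices (8): A, B, D, E, F, G, J, L
  1-simplices (13): AB, AD, AE, AG, AJ, BE, BG, BJ, BL, DG, DJ, FG, FL
  2-simplices (5): ABE, ABG, ABJ, ADG, ADJ

Hence C_0 ≅ Z^8, C_1 ≅ Z^13, C_2 ≅ Z^5.

Boundary ∂_1: C_1 → C_0 is given by ∂[p,q] = [q] − [p].
The resulting 8×13 matrix has rank 7, and its Smith normal form has invariant factors (1,1,1,1,1,1,1).

∂_2: C_2 → C_1 acts by ∂[p,q,r] = [q,r] − [p,r] + [p,q]. For instance
  ∂ABG = BG − AG + AB,
  ∂ABE = BE − AE + AB.
The 13×5 boundary matrix has rank 5 and Smith normal form diag(1,1,1,1,1).

Computing H_k = (kernel of ∂_k) / (image of ∂_{k+1}):

  H_0: rank C_0 − rank ∂_1 = 8 − 7 = 1, and the invariant factors of ∂_1 are all 1, so H_0 ≅ Z.
  H_1: rank ker ∂_1 − rank ∂_2 = (13 − 7) − 5 = 1, and the invariant factors of ∂_2 are all 1, so H_1 ≅ Z.
  H_2: rank ker ∂_2 − rank ∂_3 = (5 − 5) − 0 = 0, and there is no ∂_3, so H_2 ≅ 0.

As a check, the Euler characteristic is 8 − 13 + 5 = 0, which agrees with 1 − 1 + 0 = 0.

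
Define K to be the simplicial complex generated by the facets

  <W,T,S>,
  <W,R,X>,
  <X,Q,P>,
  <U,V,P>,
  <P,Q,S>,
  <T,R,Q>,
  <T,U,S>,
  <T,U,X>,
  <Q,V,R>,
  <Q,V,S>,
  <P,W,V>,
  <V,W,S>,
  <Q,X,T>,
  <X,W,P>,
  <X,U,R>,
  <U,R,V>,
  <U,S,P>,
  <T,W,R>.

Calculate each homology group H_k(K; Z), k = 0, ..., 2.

H_0 ≅ Z,  H_1 ≅ Z × Z/2,  H_2 = 0.

We work with the vertex ordering P < Q < R < S < T < U < V < W < X. The simplices of K, each written with vertices in increasing order, are:

  0-simplices (9): P, Q, R, S, T, U, V, W, X
  1-simplices (27): PQ, PS, PU, PV, PW, PX, QR, QS, QT, QV, QX, RT, RU, RV, RW, RX, ST, SU, SV, SW, TU, TW, TX, UV, UX, VW, WX
  2-simplices (18): PQS, PQX, PSU, PUV, PVW, PWX, QRT, QRV, QSV, QTX, RTW, RUV, RUX, RWX, STU, STW, SVW, TUX

Hence C_0 ≅ Z^9, C_1 ≅ Z^27, C_2 ≅ Z^18.

Boundary ∂_1: C_1 → C_0 maps an edge to its endpoints' difference, ∂[p,q] = q − p.
This gives a 9×27 integer matrix of rank 8; reducing to Smith normal form yields diagonal entries (1,1,1,1,1,1,1,1).

∂_2: C_2 → C_1 sends each 2-simplex [p,q,r] to [q,r] − [p,r] + [p,q]. For instance
  ∂PWX = WX − PX + PW,
  ∂RUX = UX − RX + RU.
As a 27×18 matrix over Z this has rank 18, with invariant factors (1,1,1,1,1,1,1,1,1,1,1,1,1,1,1,1,1,2).

Reading off H_k = ker ∂_k / im ∂_{k+1}:

  H_0: rank C_0 − rank ∂_1 = 9 − 8 = 1, and the invariant factors of ∂_1 are all 1, so H_0 ≅ Z.
  H_1: rank ker ∂_1 − rank ∂_2 = (27 − 8) − 18 = 1, and ∂_2 has invariant factor 2 > 1, so H_1 ≅ Z × Z/2.
  H_2: rank ker ∂_2 − rank ∂_3 = (18 − 18) − 0 = 0, and there is no ∂_3, so H_2 ≅ 0.

As a check, the Euler characteristic is 9 − 27 + 18 = 0, which agrees with 1 − 1 + 0 = 0.
(K is a triangulation of the Klein bottle.)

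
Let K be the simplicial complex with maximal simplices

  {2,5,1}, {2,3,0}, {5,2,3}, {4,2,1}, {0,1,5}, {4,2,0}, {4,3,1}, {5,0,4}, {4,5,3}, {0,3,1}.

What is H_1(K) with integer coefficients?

Take the total order 0 < 1 < 2 < 3 < 4 < 5 on the vertex set. Then K (dimension 2) consists of the simplices:

  0-simplices (6): [0], [1], [2], [3], [4], [5]
  1-simplices (15): [0,1], [0,2], [0,3], [0,4], [0,5], [1,2], [1,3], [1,4], [1,5], [2,3], [2,4], [2,5], [3,4], [3,5], [4,5]
  2-simplices (10): [0,1,3], [0,1,5], [0,2,3], [0,2,4], [0,4,5], [1,2,4], [1,2,5], [1,3,4], [2,3,5], [3,4,5]

so the chain groups are C_0 ≅ Z^6, C_1 ≅ Z^15, C_2 ≅ Z^10.

Boundary ∂_1: C_1 → C_0 is given by ∂[p,q] = [q] − [p]. For instance
  ∂[2,4] = [4] − [2].
As a 6×15 matrix over Z this has rank 5, with invariant factors (1,1,1,1,1).

The boundary map ∂_2: C_2 → C_1 acts by ∂[p,q,r] = [q,r] − [p,r] + [p,q]. For instance
  ∂[0,1,3] = [1,3] − [0,3] + [0,1],
  ∂[1,3,4] = [3,4] − [1,4] + [1,3].
As a 15×10 matrix over Z this has rank 10, with invariant factors (1,1,1,1,1,1,1,1,1,2).

Now H_k = ker ∂_k / im ∂_{k+1}, so:

  H_1: rank ker ∂_1 − rank ∂_2 = (15 − 5) − 10 = 0, and ∂_2 has invariant factor 2 > 1, so H_1 = Z/2Z.

H_1 ≅ Z/2Z.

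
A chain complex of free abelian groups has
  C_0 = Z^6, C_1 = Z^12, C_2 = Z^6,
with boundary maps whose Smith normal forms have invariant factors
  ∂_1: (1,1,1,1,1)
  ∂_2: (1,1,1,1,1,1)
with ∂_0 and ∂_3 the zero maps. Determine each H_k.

H_0 ≅ Z,  H_1 ≅ Z,  H_2 = 0.

H_0: b_0 = 6 − 0 − 5 = 1; torsion from ∂_1 factors > 1: none. So H_0 ≅ Z.
H_1: b_1 = 12 − 5 − 6 = 1; torsion from ∂_2 factors > 1: none. So H_1 ≅ Z.
H_2: b_2 = 6 − 6 − 0 = 0; torsion from ∂_3 factors > 1: none. So H_2 ≅ 0.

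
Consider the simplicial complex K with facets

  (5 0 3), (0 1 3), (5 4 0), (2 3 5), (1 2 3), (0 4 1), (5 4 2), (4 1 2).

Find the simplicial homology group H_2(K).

H_2 ≅ Z.

Fix the vertex order 0 < 1 < 2 < 3 < 4 < 5 and write every simplex with vertices in increasing order. Then dim K = 2 and the simplices of K are:

  0-simplices (6): [0], [1], [2], [3], [4], [5]
  1-simplices (12): [0,1], [0,3], [0,4], [0,5], [1,2], [1,3], [1,4], [2,3], [2,4], [2,5], [3,5], [4,5]
  2-simplices (8): [0,1,3], [0,1,4], [0,3,5], [0,4,5], [1,2,3], [1,2,4], [2,3,5], [2,4,5]

so the chain groups are C_0 ≅ Z^6, C_1 ≅ Z^12, C_2 ≅ Z^8.

Boundary ∂_1: C_1 → C_0 is given by ∂[p,q] = [q] − [p]. For instance
  ∂[4,5] = [5] − [4].
As a 6×12 matrix over Z this has rank 5, with invariant factors (1,1,1,1,1).

∂_2: C_2 → C_1 acts by ∂[p,q,r] = [q,r] − [p,r] + [p,q]. For instance
  ∂[2,4,5] = [4,5] − [2,5] + [2,4],
  ∂[0,1,4] = [1,4] − [0,4] + [0,1].
The resulting 12×8 matrix has rank 7, and its Smith normal form has invariant factors (1,1,1,1,1,1,1).

Reading off H_k = ker ∂_k / im ∂_{k+1}:

  H_2: rank ker ∂_2 − rank ∂_3 = (8 − 7) − 0 = 1, and there is no ∂_3, so H_2 = Z.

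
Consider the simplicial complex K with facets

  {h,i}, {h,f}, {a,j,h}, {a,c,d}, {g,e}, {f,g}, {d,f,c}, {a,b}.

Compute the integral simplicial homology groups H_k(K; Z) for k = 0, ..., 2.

Take the total order a < b < c < d < e < f < g < h < i < j on the vertex set. Then K (dimension 2) consists of the simplices:

  0-simplices (10): a, b, c, d, e, f, g, h, i, j
  1-simplices (13): ab, ac, ad, ah, aj, cd, cf, df, eg, fg, fh, hi, hj
  2-simplices (3): acd, ahj, cdf

Hence C_0 ≅ Z^10, C_1 ≅ Z^13, C_2 ≅ Z^3.

Boundary ∂_1: C_1 → C_0 is given by ∂[p,q] = [q] − [p]. For instance
  ∂fg = g − f.
The 10×13 boundary matrix has rank 9 and Smith normal form diag(1,1,1,1,1,1,1,1,1).

The boundary map ∂_2: C_2 → C_1 maps a triangle to the signed sum of its edges. For instance
  ∂acd = cd − ad + ac,
  ∂cdf = df − cf + cd.
The 13×3 boundary matrix has rank 3 and Smith normal form diag(1,1,1).

Computing H_k = (kernel of ∂_k) / (image of ∂_{k+1}):

  H_0: rank C_0 − rank ∂_1 = 10 − 9 = 1, and the invariant factors of ∂_1 are all 1, so H_0 = Z.
  H_1: rank ker ∂_1 − rank ∂_2 = (13 − 9) − 3 = 1, and the invariant factors of ∂_2 are all 1, so H_1 = Z.
  H_2: rank ker ∂_2 − rank ∂_3 = (3 − 3) − 0 = 0, and there is no ∂_3, so H_2 = 0.

H_0 ≅ Z,  H_1 ≅ Z,  H_2 = 0.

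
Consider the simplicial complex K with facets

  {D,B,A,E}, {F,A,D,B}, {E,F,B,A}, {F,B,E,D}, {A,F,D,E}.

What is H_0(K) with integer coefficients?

Fix the vertex order A < B < D < E < F and write every simplex with vertices in increasing order. Then dim K = 3 and the simplices of K are:

  0-simplices (5): A, B, D, E, F
  1-simplices (10): AB, AD, AE, AF, BD, BE, BF, DE, DF, EF
  2-simplices (10): ABD, ABE, ABF, ADE, ADF, AEF, BDE, BDF, BEF, DEF
  3-simplices (5): ABDE, ABDF, ABEF, ADEF, BDEF

Hence C_0 ≅ Z^5, C_1 ≅ Z^10, C_2 ≅ Z^10, C_3 ≅ Z^5.

∂_1: C_1 → C_0 maps an edge to its endpoints' difference, ∂[p,q] = q − p.
This gives a 5×10 integer matrix of rank 4; reducing to Smith normal form yields diagonal entries (1,1,1,1).

The boundary map ∂_2: C_2 → C_1 maps a triangle to the signed sum of its edges. For instance
  ∂ABE = BE − AE + AB,
  ∂DEF = EF − DF + DE.
As a 10×10 matrix over Z this has rank 6, with invariant factors (1,1,1,1,1,1).

∂_3: C_3 → C_2 sends each 3-simplex σ to the alternating sum Σ_i (−1)^i (σ with its i-th vertex removed). For instance
  ∂BDEF = DEF − BEF + BDF − BDE,
  ∂ABDE = BDE − ADE + ABE − ABD.
The 10×5 boundary matrix has rank 4 and Smith normal form diag(1,1,1,1).

From H_k ≅ ker(∂_k) / im(∂_{k+1}) we obtain:

  H_0: rank C_0 − rank ∂_1 = 5 − 4 = 1, and the invariant factors of ∂_1 are all 1, so H_0 ≅ Z.

H_0 ≅ Z.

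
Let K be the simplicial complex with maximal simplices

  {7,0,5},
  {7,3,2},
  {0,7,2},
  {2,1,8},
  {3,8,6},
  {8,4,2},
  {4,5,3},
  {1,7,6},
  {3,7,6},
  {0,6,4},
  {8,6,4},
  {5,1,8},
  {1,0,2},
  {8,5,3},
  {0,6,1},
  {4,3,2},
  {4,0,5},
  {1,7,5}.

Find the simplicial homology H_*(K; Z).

Order the vertices as 0 < 1 < 2 < 3 < 4 < 5 < 6 < 7 < 8. Listing each simplex with vertices in this order, K has dimension 2 with simplices:

  0-simplices (9): [0], [1], [2], [3], [4], [5], [6], [7], [8]
  1-simplices (27): (27 of them)
  2-simplices (18): [0,1,2], [0,1,6], [0,2,7], [0,4,5], [0,4,6], [0,5,7], [1,2,8], [1,5,7], [1,5,8], [1,6,7], [2,3,4], [2,3,7], [2,4,8], [3,4,5], [3,5,8], [3,6,7], [3,6,8], [4,6,8]

so the chain groups are C_0 ≅ Z^9, C_1 ≅ Z^27, C_2 ≅ Z^18.

∂_1: C_1 → C_0 sends each edge [p,q] (with p < q) to q − p.
This gives a 9×27 integer matrix of rank 8; reducing to Smith normal form yields diagonal entries (1,1,1,1,1,1,1,1).

Boundary ∂_2: C_2 → C_1 acts by ∂[p,q,r] = [q,r] − [p,r] + [p,q]. For instance
  ∂[3,4,5] = [4,5] − [3,5] + [3,4],
  ∂[3,5,8] = [5,8] − [3,8] + [3,5].
The resulting 27×18 matrix has rank 18, and its Smith normal form has invariant factors (1,1,1,1,1,1,1,1,1,1,1,1,1,1,1,1,1,2).

Computing H_k = (kernel of ∂_k) / (image of ∂_{k+1}):

  H_0: rank C_0 − rank ∂_1 = 9 − 8 = 1, and the invariant factors of ∂_1 are all 1, so H_0 ≅ Z.
  H_1: rank ker ∂_1 − rank ∂_2 = (27 − 8) − 18 = 1, and ∂_2 has invariant factor 2 > 1, so H_1 ≅ Z × Z/2.
  H_2: rank ker ∂_2 − rank ∂_3 = (18 − 18) − 0 = 0, and there is no ∂_3, so H_2 ≅ 0.

H_0 ≅ Z,  H_1 ≅ Z × Z/2,  H_2 = 0.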